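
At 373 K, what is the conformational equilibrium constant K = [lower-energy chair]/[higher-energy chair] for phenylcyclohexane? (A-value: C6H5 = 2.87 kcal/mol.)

One chair has the phenyl group axial (E = 2.87 kcal/mol) and the other has it equatorial (E = 0).
ΔG = 2.87 kcal/mol between the two chairs.
K = exp(ΔG/RT) with R = 1.987×10⁻³ kcal mol⁻¹ K⁻¹ and T = 373 K gives K ≈ 48.1.

K ≈ 48.1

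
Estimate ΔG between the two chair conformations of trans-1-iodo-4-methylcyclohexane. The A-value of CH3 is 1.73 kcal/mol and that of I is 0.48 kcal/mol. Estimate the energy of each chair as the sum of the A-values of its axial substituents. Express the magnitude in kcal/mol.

2.21 kcal/mol

C1 and C4 have opposite parity, so for the trans isomer the two substituents are e,e in one chair and a,a in the other.
Chair I (methyl axial, iodo axial): E = 2.21 kcal/mol.
Chair II (methyl equatorial, iodo equatorial): E = 0.00 kcal/mol.
ΔE = 2.21 − 0.00 = 2.21 kcal/mol; chair II is more stable.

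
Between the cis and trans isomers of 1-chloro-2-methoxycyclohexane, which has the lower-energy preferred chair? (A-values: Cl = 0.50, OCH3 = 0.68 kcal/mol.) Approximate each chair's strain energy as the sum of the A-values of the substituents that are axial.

At 1,2 positions (parity opposite): cis → (a,e or e,a); trans → (e,e or a,a).
Best chair for cis: E = 0.50 kcal/mol; best chair for trans: E = 0.00 kcal/mol.
The trans isomer is lower by 0.50 kcal/mol.

trans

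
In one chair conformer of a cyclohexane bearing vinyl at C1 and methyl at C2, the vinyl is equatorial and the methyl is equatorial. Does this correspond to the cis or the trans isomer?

trans

C1 and C2 have opposite parity, so their axial bonds point in opposite directions.
With opposite-parity carbons, two substituents on the same face are one axial and one equatorial; opposite faces give both axial or both equatorial.
Here the groups are equatorial/equatorial → opposite face → trans.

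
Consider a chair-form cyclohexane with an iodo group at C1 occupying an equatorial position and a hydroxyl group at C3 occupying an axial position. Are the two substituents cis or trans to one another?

C1 and C3 have the same parity, so their axial bonds point in the same direction.
With same-parity carbons, two substituents on the same face are both axial or both equatorial; opposite faces give one of each.
Here the groups are equatorial/axial → opposite face → trans.

trans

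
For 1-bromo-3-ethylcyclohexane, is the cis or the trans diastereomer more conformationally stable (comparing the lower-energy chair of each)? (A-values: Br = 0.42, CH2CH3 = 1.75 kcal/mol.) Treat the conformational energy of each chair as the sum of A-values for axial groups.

cis

At 1,3 positions (parity same): cis → (e,e or a,a); trans → (a,e or e,a).
Best chair for cis: E = 0.00 kcal/mol; best chair for trans: E = 0.42 kcal/mol.
The cis isomer is lower by 0.42 kcal/mol.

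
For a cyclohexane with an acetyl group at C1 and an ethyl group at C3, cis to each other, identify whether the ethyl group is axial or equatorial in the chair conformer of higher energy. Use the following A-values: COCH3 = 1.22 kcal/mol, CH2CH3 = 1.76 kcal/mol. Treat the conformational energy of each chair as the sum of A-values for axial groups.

C1 and C3 have the same parity, so for the cis isomer the two substituents are e,e in one chair and a,a in the other.
Chair I (acetyl axial, ethyl axial): E = 2.98 kcal/mol.
Chair II (acetyl equatorial, ethyl equatorial): E = 0.00 kcal/mol.
Chair I is the less stable (higher-energy) conformer, and in that chair the ethyl group is axial.

axial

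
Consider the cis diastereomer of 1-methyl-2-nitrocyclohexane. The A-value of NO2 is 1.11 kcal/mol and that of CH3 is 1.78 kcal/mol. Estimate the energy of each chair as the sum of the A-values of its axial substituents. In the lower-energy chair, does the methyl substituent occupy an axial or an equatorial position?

C1 and C2 have opposite parity, so for the cis isomer the two substituents are one axial and one equatorial in each chair.
Chair I (nitro axial, methyl equatorial): E = 1.11 kcal/mol.
Chair II (nitro equatorial, methyl axial): E = 1.78 kcal/mol.
Chair I is the more stable (lower-energy) conformer, and in that chair the methyl group is equatorial.

equatorial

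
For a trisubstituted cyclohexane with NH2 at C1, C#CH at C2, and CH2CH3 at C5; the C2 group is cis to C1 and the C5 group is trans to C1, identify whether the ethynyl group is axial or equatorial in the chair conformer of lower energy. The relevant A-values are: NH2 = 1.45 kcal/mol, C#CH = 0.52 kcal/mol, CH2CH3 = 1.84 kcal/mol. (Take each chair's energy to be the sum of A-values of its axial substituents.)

Chair I (amino axial, ethynyl equatorial, ethyl equatorial): E = 1.45 kcal/mol.
Chair II (amino equatorial, ethynyl axial, ethyl axial): E = 2.36 kcal/mol.
Chair I is the more stable (lower-energy) conformer, and in that chair the ethynyl group is equatorial.

equatorial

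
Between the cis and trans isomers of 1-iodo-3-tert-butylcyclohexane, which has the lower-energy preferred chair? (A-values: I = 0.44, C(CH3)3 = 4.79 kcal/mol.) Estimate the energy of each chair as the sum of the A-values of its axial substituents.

cis

At 1,3 positions (parity same): cis → (e,e or a,a); trans → (a,e or e,a).
Best chair for cis: E = 0.00 kcal/mol; best chair for trans: E = 0.44 kcal/mol.
The cis isomer is lower by 0.44 kcal/mol.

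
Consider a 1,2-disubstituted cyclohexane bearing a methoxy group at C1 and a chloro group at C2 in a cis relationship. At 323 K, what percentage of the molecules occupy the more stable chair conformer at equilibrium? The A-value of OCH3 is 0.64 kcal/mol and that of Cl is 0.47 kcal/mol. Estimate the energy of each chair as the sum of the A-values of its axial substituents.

C1 and C2 have opposite parity, so for the cis isomer the two substituents are one axial and one equatorial in each chair.
Chair I (methoxy axial, chloro equatorial): E = 0.64 kcal/mol; chair II (methoxy equatorial, chloro axial): E = 0.47 kcal/mol.
ΔG = 0.17 kcal/mol between the two chairs.
K = exp(ΔG/RT) with R = 1.987×10⁻³ kcal mol⁻¹ K⁻¹ and T = 323 K gives K ≈ 1.3.
Fraction in the lower-energy chair = K/(K+1) = 56.6%.

56.6%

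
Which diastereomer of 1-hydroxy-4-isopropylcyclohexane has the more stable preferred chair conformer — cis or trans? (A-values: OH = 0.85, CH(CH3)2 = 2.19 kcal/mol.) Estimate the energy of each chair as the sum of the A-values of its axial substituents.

At 1,4 positions (parity opposite): cis → (a,e or e,a); trans → (e,e or a,a).
Best chair for cis: E = 0.85 kcal/mol; best chair for trans: E = 0.00 kcal/mol.
The trans isomer is lower by 0.85 kcal/mol.

trans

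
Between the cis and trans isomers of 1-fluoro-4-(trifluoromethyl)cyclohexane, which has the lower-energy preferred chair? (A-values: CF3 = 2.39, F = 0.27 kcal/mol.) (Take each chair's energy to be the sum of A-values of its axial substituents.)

At 1,4 positions (parity opposite): cis → (a,e or e,a); trans → (e,e or a,a).
Best chair for cis: E = 0.27 kcal/mol; best chair for trans: E = 0.00 kcal/mol.
The trans isomer is lower by 0.27 kcal/mol.

trans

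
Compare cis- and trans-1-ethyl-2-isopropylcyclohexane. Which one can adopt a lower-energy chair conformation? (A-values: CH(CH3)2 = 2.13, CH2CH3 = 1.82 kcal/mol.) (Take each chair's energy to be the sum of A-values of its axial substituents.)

At 1,2 positions (parity opposite): cis → (a,e or e,a); trans → (e,e or a,a).
Best chair for cis: E = 1.82 kcal/mol; best chair for trans: E = 0.00 kcal/mol.
The trans isomer is lower by 1.82 kcal/mol.

trans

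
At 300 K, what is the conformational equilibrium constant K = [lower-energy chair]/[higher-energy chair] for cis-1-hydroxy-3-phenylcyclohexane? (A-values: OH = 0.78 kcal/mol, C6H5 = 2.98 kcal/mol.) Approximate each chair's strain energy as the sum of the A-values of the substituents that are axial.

K ≈ 549

C1 and C3 have the same parity, so for the cis isomer the two substituents are e,e in one chair and a,a in the other.
Chair I (hydroxyl axial, phenyl axial): E = 3.76 kcal/mol; chair II (hydroxyl equatorial, phenyl equatorial): E = 0.00 kcal/mol.
ΔG = 3.76 kcal/mol between the two chairs.
K = exp(ΔG/RT) with R = 1.987×10⁻³ kcal mol⁻¹ K⁻¹ and T = 300 K gives K ≈ 549.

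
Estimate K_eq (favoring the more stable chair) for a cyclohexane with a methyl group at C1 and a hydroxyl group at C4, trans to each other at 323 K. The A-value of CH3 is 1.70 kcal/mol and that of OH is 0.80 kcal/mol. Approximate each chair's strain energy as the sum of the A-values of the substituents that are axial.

K ≈ 49.2

C1 and C4 have opposite parity, so for the trans isomer the two substituents are e,e in one chair and a,a in the other.
Chair I (methyl axial, hydroxyl axial): E = 2.50 kcal/mol; chair II (methyl equatorial, hydroxyl equatorial): E = 0.00 kcal/mol.
ΔG = 2.50 kcal/mol between the two chairs.
K = exp(ΔG/RT) with R = 1.987×10⁻³ kcal mol⁻¹ K⁻¹ and T = 323 K gives K ≈ 49.2.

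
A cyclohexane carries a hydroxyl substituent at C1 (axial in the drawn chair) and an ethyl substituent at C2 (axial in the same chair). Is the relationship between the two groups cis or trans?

trans

C1 and C2 have opposite parity, so their axial bonds point in opposite directions.
With opposite-parity carbons, two substituents on the same face are one axial and one equatorial; opposite faces give both axial or both equatorial.
Here the groups are axial/axial → opposite face → trans.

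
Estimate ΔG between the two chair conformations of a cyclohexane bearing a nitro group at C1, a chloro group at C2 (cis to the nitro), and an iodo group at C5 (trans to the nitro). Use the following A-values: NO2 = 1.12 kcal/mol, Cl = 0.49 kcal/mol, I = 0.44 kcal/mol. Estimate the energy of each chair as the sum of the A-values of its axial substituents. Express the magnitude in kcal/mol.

Chair I (nitro axial, chloro equatorial, iodo equatorial): E = 1.12 kcal/mol.
Chair II (nitro equatorial, chloro axial, iodo axial): E = 0.93 kcal/mol.
ΔE = 1.12 − 0.93 = 0.19 kcal/mol; chair II is more stable.

0.19 kcal/mol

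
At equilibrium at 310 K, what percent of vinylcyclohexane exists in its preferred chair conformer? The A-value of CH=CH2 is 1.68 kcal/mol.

One chair has the vinyl group axial (E = 1.68 kcal/mol) and the other has it equatorial (E = 0).
ΔG = 1.68 kcal/mol between the two chairs.
K = exp(ΔG/RT) with R = 1.987×10⁻³ kcal mol⁻¹ K⁻¹ and T = 310 K gives K ≈ 15.3.
Fraction in the lower-energy chair = K/(K+1) = 93.9%.

93.9%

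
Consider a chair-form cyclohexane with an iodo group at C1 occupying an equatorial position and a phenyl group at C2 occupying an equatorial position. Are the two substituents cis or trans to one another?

C1 and C2 have opposite parity, so their axial bonds point in opposite directions.
With opposite-parity carbons, two substituents on the same face are one axial and one equatorial; opposite faces give both axial or both equatorial.
Here the groups are equatorial/equatorial → opposite face → trans.

trans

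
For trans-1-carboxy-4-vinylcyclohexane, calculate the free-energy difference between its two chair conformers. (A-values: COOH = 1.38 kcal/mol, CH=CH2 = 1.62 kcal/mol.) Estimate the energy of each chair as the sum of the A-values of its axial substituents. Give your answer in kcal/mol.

3.00 kcal/mol

C1 and C4 have opposite parity, so for the trans isomer the two substituents are e,e in one chair and a,a in the other.
Chair I (carboxyl axial, vinyl axial): E = 3.00 kcal/mol.
Chair II (carboxyl equatorial, vinyl equatorial): E = 0.00 kcal/mol.
ΔE = 3.00 − 0.00 = 3.00 kcal/mol; chair II is more stable.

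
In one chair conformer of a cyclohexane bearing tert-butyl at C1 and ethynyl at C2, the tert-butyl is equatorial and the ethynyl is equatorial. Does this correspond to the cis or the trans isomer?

trans

C1 and C2 have opposite parity, so their axial bonds point in opposite directions.
With opposite-parity carbons, two substituents on the same face are one axial and one equatorial; opposite faces give both axial or both equatorial.
Here the groups are equatorial/equatorial → opposite face → trans.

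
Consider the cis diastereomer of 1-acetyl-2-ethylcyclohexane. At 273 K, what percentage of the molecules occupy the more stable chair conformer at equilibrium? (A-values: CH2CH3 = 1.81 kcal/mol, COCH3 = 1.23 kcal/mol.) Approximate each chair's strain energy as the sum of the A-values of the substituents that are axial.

74.4%

C1 and C2 have opposite parity, so for the cis isomer the two substituents are one axial and one equatorial in each chair.
Chair I (ethyl axial, acetyl equatorial): E = 1.81 kcal/mol; chair II (ethyl equatorial, acetyl axial): E = 1.23 kcal/mol.
ΔG = 0.58 kcal/mol between the two chairs.
K = exp(ΔG/RT) with R = 1.987×10⁻³ kcal mol⁻¹ K⁻¹ and T = 273 K gives K ≈ 2.91.
Fraction in the lower-energy chair = K/(K+1) = 74.4%.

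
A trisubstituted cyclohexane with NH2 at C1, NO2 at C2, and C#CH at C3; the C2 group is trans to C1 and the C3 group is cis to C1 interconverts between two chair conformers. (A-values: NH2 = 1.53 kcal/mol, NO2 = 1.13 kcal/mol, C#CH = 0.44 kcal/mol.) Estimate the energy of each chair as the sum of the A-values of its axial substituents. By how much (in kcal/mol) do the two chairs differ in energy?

3.10 kcal/mol

Chair I (amino axial, nitro axial, ethynyl axial): E = 3.10 kcal/mol.
Chair II (amino equatorial, nitro equatorial, ethynyl equatorial): E = 0.00 kcal/mol.
ΔE = 3.10 − 0.00 = 3.10 kcal/mol; chair II is more stable.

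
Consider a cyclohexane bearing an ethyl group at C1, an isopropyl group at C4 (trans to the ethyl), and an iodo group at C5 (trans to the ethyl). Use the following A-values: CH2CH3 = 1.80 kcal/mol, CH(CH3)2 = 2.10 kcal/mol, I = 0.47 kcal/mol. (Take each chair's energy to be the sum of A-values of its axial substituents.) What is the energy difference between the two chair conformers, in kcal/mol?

Chair I (ethyl axial, isopropyl axial, iodo equatorial): E = 3.90 kcal/mol.
Chair II (ethyl equatorial, isopropyl equatorial, iodo axial): E = 0.47 kcal/mol.
ΔE = 3.90 − 0.47 = 3.43 kcal/mol; chair II is more stable.

3.43 kcal/mol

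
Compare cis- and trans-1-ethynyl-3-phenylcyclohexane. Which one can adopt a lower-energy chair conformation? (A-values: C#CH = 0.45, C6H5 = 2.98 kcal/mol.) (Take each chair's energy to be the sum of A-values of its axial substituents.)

At 1,3 positions (parity same): cis → (e,e or a,a); trans → (a,e or e,a).
Best chair for cis: E = 0.00 kcal/mol; best chair for trans: E = 0.45 kcal/mol.
The cis isomer is lower by 0.45 kcal/mol.

cis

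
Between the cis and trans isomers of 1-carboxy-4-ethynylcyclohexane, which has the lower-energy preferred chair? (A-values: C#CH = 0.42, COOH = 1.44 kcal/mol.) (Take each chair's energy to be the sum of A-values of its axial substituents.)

trans

At 1,4 positions (parity opposite): cis → (a,e or e,a); trans → (e,e or a,a).
Best chair for cis: E = 0.42 kcal/mol; best chair for trans: E = 0.00 kcal/mol.
The trans isomer is lower by 0.42 kcal/mol.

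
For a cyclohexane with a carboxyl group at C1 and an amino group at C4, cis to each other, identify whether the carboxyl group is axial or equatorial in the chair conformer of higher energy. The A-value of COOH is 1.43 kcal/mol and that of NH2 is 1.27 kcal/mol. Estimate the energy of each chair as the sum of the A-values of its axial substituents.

C1 and C4 have opposite parity, so for the cis isomer the two substituents are one axial and one equatorial in each chair.
Chair I (carboxyl axial, amino equatorial): E = 1.43 kcal/mol.
Chair II (carboxyl equatorial, amino axial): E = 1.27 kcal/mol.
Chair I is the less stable (higher-energy) conformer, and in that chair the carboxyl group is axial.

axial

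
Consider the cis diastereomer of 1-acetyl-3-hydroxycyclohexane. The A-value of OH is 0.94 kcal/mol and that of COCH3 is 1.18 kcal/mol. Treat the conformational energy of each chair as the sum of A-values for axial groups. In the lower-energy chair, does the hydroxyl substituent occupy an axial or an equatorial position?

C1 and C3 have the same parity, so for the cis isomer the two substituents are e,e in one chair and a,a in the other.
Chair I (hydroxyl axial, acetyl axial): E = 2.12 kcal/mol.
Chair II (hydroxyl equatorial, acetyl equatorial): E = 0.00 kcal/mol.
Chair II is the more stable (lower-energy) conformer, and in that chair the hydroxyl group is equatorial.

equatorial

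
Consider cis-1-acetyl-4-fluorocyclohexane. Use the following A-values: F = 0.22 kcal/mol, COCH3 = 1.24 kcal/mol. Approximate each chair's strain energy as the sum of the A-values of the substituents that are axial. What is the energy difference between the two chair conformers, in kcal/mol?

1.02 kcal/mol

C1 and C4 have opposite parity, so for the cis isomer the two substituents are one axial and one equatorial in each chair.
Chair I (fluoro axial, acetyl equatorial): E = 0.22 kcal/mol.
Chair II (fluoro equatorial, acetyl axial): E = 1.24 kcal/mol.
ΔE = 1.24 − 0.22 = 1.02 kcal/mol; chair I is more stable.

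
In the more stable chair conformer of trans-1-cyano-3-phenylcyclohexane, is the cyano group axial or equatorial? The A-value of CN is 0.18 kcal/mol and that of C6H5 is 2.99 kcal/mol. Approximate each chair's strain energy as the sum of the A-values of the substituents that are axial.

axial

C1 and C3 have the same parity, so for the trans isomer the two substituents are one axial and one equatorial in each chair.
Chair I (cyano axial, phenyl equatorial): E = 0.18 kcal/mol.
Chair II (cyano equatorial, phenyl axial): E = 2.99 kcal/mol.
Chair I is the more stable (lower-energy) conformer, and in that chair the cyano group is axial.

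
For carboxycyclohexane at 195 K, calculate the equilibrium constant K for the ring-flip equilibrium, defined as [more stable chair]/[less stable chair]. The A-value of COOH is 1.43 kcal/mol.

K ≈ 40.1

One chair has the carboxyl group axial (E = 1.43 kcal/mol) and the other has it equatorial (E = 0).
ΔG = 1.43 kcal/mol between the two chairs.
K = exp(ΔG/RT) with R = 1.987×10⁻³ kcal mol⁻¹ K⁻¹ and T = 195 K gives K ≈ 40.1.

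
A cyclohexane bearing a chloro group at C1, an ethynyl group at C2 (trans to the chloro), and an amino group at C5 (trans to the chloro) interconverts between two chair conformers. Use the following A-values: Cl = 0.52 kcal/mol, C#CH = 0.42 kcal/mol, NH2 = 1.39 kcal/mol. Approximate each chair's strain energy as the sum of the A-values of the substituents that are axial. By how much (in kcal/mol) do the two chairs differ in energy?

0.45 kcal/mol

Chair I (chloro axial, ethynyl axial, amino equatorial): E = 0.94 kcal/mol.
Chair II (chloro equatorial, ethynyl equatorial, amino axial): E = 1.39 kcal/mol.
ΔE = 1.39 − 0.94 = 0.45 kcal/mol; chair I is more stable.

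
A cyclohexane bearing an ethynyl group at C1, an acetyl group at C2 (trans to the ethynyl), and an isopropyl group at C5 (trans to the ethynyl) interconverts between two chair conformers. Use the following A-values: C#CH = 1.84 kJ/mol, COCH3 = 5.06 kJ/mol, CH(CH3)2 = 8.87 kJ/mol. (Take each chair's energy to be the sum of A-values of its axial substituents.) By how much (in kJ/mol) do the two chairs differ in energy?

1.97 kJ/mol

Chair I (ethynyl axial, acetyl axial, isopropyl equatorial): E = 6.90 kJ/mol.
Chair II (ethynyl equatorial, acetyl equatorial, isopropyl axial): E = 8.87 kJ/mol.
ΔE = 8.87 − 6.90 = 1.97 kJ/mol; chair I is more stable.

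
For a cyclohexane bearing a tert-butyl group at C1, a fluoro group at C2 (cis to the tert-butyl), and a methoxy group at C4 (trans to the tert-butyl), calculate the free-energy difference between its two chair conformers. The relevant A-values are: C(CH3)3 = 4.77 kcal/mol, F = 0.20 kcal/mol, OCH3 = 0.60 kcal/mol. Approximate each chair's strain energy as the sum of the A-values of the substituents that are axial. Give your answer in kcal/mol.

Chair I (tert-butyl axial, fluoro equatorial, methoxy axial): E = 5.37 kcal/mol.
Chair II (tert-butyl equatorial, fluoro axial, methoxy equatorial): E = 0.20 kcal/mol.
ΔE = 5.37 − 0.20 = 5.17 kcal/mol; chair II is more stable.

5.17 kcal/mol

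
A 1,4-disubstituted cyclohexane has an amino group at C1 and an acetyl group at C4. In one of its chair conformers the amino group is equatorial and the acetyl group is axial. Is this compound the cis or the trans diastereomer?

C1 and C4 have opposite parity, so their axial bonds point in opposite directions.
With opposite-parity carbons, two substituents on the same face are one axial and one equatorial; opposite faces give both axial or both equatorial.
Here the groups are equatorial/axial → same face → cis.

cis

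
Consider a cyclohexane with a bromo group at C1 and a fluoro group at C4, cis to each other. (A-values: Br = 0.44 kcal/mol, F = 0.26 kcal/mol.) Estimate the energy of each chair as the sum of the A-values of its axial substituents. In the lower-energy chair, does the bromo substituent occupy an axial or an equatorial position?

C1 and C4 have opposite parity, so for the cis isomer the two substituents are one axial and one equatorial in each chair.
Chair I (bromo axial, fluoro equatorial): E = 0.44 kcal/mol.
Chair II (bromo equatorial, fluoro axial): E = 0.26 kcal/mol.
Chair II is the more stable (lower-energy) conformer, and in that chair the bromo group is equatorial.

equatorial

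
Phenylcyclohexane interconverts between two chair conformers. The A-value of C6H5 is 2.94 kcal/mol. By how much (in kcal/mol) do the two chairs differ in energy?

2.94 kcal/mol

A monosubstituted cyclohexane has one chair with the phenyl group axial (E = A = 2.94 kcal/mol) and one with it equatorial (E = 0).
ΔE = 2.94 − 0 = 2.94 kcal/mol.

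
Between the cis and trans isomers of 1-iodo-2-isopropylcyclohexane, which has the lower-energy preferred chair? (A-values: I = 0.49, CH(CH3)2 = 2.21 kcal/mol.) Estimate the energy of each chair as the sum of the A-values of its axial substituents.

At 1,2 positions (parity opposite): cis → (a,e or e,a); trans → (e,e or a,a).
Best chair for cis: E = 0.49 kcal/mol; best chair for trans: E = 0.00 kcal/mol.
The trans isomer is lower by 0.49 kcal/mol.

trans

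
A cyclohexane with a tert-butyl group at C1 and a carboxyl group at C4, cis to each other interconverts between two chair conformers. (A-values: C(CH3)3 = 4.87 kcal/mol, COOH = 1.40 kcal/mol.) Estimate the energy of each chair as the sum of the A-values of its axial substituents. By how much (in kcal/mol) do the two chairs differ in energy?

3.47 kcal/mol

C1 and C4 have opposite parity, so for the cis isomer the two substituents are one axial and one equatorial in each chair.
Chair I (tert-butyl axial, carboxyl equatorial): E = 4.87 kcal/mol.
Chair II (tert-butyl equatorial, carboxyl axial): E = 1.40 kcal/mol.
ΔE = 4.87 − 1.40 = 3.47 kcal/mol; chair II is more stable.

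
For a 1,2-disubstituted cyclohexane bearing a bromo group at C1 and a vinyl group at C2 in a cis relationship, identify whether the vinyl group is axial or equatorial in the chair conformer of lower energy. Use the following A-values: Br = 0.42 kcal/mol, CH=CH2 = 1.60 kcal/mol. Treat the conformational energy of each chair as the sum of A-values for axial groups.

equatorial

C1 and C2 have opposite parity, so for the cis isomer the two substituents are one axial and one equatorial in each chair.
Chair I (bromo axial, vinyl equatorial): E = 0.42 kcal/mol.
Chair II (bromo equatorial, vinyl axial): E = 1.60 kcal/mol.
Chair I is the more stable (lower-energy) conformer, and in that chair the vinyl group is equatorial.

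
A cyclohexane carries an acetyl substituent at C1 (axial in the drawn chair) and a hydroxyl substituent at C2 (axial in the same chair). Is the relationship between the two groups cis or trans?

C1 and C2 have opposite parity, so their axial bonds point in opposite directions.
With opposite-parity carbons, two substituents on the same face are one axial and one equatorial; opposite faces give both axial or both equatorial.
Here the groups are axial/axial → opposite face → trans.

trans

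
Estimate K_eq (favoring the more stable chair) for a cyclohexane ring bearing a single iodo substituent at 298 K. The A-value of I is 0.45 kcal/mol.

K ≈ 2.14

One chair has the iodo group axial (E = 0.45 kcal/mol) and the other has it equatorial (E = 0).
ΔG = 0.45 kcal/mol between the two chairs.
K = exp(ΔG/RT) with R = 1.987×10⁻³ kcal mol⁻¹ K⁻¹ and T = 298 K gives K ≈ 2.14.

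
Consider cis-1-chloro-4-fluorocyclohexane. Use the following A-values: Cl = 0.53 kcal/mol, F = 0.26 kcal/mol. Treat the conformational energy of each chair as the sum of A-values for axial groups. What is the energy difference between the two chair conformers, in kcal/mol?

0.27 kcal/mol

C1 and C4 have opposite parity, so for the cis isomer the two substituents are one axial and one equatorial in each chair.
Chair I (chloro axial, fluoro equatorial): E = 0.53 kcal/mol.
Chair II (chloro equatorial, fluoro axial): E = 0.26 kcal/mol.
ΔE = 0.53 − 0.26 = 0.27 kcal/mol; chair II is more stable.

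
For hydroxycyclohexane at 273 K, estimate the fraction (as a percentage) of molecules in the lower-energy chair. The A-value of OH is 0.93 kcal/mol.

One chair has the hydroxyl group axial (E = 0.93 kcal/mol) and the other has it equatorial (E = 0).
ΔG = 0.93 kcal/mol between the two chairs.
K = exp(ΔG/RT) with R = 1.987×10⁻³ kcal mol⁻¹ K⁻¹ and T = 273 K gives K ≈ 5.55.
Fraction in the lower-energy chair = K/(K+1) = 84.7%.

84.7%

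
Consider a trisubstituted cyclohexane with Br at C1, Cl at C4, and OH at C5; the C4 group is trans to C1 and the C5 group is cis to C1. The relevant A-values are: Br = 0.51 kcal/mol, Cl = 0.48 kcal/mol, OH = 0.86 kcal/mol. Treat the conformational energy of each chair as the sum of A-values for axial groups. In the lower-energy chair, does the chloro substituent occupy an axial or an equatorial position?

Chair I (bromo axial, chloro axial, hydroxyl axial): E = 1.85 kcal/mol.
Chair II (bromo equatorial, chloro equatorial, hydroxyl equatorial): E = 0.00 kcal/mol.
Chair II is the more stable (lower-energy) conformer, and in that chair the chloro group is equatorial.

equatorial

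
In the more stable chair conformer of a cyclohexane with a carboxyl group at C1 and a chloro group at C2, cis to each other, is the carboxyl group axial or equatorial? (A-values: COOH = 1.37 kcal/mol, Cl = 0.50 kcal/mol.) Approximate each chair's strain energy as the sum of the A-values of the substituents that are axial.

equatorial

C1 and C2 have opposite parity, so for the cis isomer the two substituents are one axial and one equatorial in each chair.
Chair I (carboxyl axial, chloro equatorial): E = 1.37 kcal/mol.
Chair II (carboxyl equatorial, chloro axial): E = 0.50 kcal/mol.
Chair II is the more stable (lower-energy) conformer, and in that chair the carboxyl group is equatorial.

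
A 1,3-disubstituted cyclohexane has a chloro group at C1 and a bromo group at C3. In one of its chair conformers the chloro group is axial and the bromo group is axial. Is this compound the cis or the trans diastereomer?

cis

C1 and C3 have the same parity, so their axial bonds point in the same direction.
With same-parity carbons, two substituents on the same face are both axial or both equatorial; opposite faces give one of each.
Here the groups are axial/axial → same face → cis.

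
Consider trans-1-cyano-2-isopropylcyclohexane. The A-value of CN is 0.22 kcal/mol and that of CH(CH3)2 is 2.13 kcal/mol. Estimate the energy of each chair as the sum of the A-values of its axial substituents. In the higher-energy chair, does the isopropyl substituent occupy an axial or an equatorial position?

C1 and C2 have opposite parity, so for the trans isomer the two substituents are e,e in one chair and a,a in the other.
Chair I (cyano axial, isopropyl axial): E = 2.35 kcal/mol.
Chair II (cyano equatorial, isopropyl equatorial): E = 0.00 kcal/mol.
Chair I is the less stable (higher-energy) conformer, and in that chair the isopropyl group is axial.

axial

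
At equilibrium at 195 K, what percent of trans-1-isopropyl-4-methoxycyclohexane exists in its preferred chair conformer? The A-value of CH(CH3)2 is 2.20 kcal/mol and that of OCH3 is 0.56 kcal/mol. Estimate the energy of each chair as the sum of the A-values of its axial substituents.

99.9%

C1 and C4 have opposite parity, so for the trans isomer the two substituents are e,e in one chair and a,a in the other.
Chair I (isopropyl axial, methoxy axial): E = 2.76 kcal/mol; chair II (isopropyl equatorial, methoxy equatorial): E = 0.00 kcal/mol.
ΔG = 2.76 kcal/mol between the two chairs.
K = exp(ΔG/RT) with R = 1.987×10⁻³ kcal mol⁻¹ K⁻¹ and T = 195 K gives K ≈ 1.24e+03.
Fraction in the lower-energy chair = K/(K+1) = 99.9%.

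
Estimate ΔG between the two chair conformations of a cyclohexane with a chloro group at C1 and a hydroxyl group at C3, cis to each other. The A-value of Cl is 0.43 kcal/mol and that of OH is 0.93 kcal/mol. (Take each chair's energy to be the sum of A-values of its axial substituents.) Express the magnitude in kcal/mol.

1.36 kcal/mol

C1 and C3 have the same parity, so for the cis isomer the two substituents are e,e in one chair and a,a in the other.
Chair I (chloro axial, hydroxyl axial): E = 1.36 kcal/mol.
Chair II (chloro equatorial, hydroxyl equatorial): E = 0.00 kcal/mol.
ΔE = 1.36 − 0.00 = 1.36 kcal/mol; chair II is more stable.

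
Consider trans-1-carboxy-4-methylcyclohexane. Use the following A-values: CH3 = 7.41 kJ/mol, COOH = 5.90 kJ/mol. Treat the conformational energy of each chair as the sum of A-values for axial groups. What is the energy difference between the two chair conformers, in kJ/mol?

13.31 kJ/mol

C1 and C4 have opposite parity, so for the trans isomer the two substituents are e,e in one chair and a,a in the other.
Chair I (methyl axial, carboxyl axial): E = 13.31 kJ/mol.
Chair II (methyl equatorial, carboxyl equatorial): E = 0.00 kJ/mol.
ΔE = 13.31 − 0.00 = 13.31 kJ/mol; chair II is more stable.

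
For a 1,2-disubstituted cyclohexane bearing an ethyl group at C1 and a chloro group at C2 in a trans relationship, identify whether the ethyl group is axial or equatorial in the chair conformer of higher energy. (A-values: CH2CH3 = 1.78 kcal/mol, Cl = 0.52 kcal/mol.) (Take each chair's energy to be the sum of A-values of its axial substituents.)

axial

C1 and C2 have opposite parity, so for the trans isomer the two substituents are e,e in one chair and a,a in the other.
Chair I (ethyl axial, chloro axial): E = 2.30 kcal/mol.
Chair II (ethyl equatorial, chloro equatorial): E = 0.00 kcal/mol.
Chair I is the less stable (higher-energy) conformer, and in that chair the ethyl group is axial.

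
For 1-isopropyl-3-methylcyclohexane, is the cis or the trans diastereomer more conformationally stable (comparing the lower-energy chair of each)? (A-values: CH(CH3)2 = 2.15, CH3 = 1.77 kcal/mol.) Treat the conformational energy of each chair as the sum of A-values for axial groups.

cis

At 1,3 positions (parity same): cis → (e,e or a,a); trans → (a,e or e,a).
Best chair for cis: E = 0.00 kcal/mol; best chair for trans: E = 1.77 kcal/mol.
The cis isomer is lower by 1.77 kcal/mol.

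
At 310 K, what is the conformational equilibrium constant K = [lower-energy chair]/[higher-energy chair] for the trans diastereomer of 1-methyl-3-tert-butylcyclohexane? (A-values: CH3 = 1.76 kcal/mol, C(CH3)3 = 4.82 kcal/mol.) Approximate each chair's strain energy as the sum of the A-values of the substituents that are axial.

C1 and C3 have the same parity, so for the trans isomer the two substituents are one axial and one equatorial in each chair.
Chair I (methyl axial, tert-butyl equatorial): E = 1.76 kcal/mol; chair II (methyl equatorial, tert-butyl axial): E = 4.82 kcal/mol.
ΔG = 3.06 kcal/mol between the two chairs.
K = exp(ΔG/RT) with R = 1.987×10⁻³ kcal mol⁻¹ K⁻¹ and T = 310 K gives K ≈ 144.

K ≈ 144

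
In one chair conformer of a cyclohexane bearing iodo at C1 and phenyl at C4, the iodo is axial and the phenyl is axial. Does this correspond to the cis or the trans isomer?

trans

C1 and C4 have opposite parity, so their axial bonds point in opposite directions.
With opposite-parity carbons, two substituents on the same face are one axial and one equatorial; opposite faces give both axial or both equatorial.
Here the groups are axial/axial → opposite face → trans.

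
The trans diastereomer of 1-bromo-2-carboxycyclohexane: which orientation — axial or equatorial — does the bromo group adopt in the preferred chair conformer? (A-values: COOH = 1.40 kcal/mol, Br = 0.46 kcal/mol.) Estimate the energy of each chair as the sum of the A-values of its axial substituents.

C1 and C2 have opposite parity, so for the trans isomer the two substituents are e,e in one chair and a,a in the other.
Chair I (carboxyl axial, bromo axial): E = 1.86 kcal/mol.
Chair II (carboxyl equatorial, bromo equatorial): E = 0.00 kcal/mol.
Chair II is the more stable (lower-energy) conformer, and in that chair the bromo group is equatorial.

equatorial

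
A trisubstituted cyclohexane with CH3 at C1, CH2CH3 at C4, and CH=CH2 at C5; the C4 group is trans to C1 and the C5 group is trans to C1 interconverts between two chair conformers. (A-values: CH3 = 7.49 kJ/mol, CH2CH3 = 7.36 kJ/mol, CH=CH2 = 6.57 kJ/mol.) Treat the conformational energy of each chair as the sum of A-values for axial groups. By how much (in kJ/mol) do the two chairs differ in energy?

Chair I (methyl axial, ethyl axial, vinyl equatorial): E = 14.85 kJ/mol.
Chair II (methyl equatorial, ethyl equatorial, vinyl axial): E = 6.57 kJ/mol.
ΔE = 14.85 − 6.57 = 8.28 kJ/mol; chair II is more stable.

8.28 kJ/mol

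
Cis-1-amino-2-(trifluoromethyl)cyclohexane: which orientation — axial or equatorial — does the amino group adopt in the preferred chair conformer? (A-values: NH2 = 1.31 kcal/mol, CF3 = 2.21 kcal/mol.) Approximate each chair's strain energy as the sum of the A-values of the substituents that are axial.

C1 and C2 have opposite parity, so for the cis isomer the two substituents are one axial and one equatorial in each chair.
Chair I (amino axial, trifluoromethyl equatorial): E = 1.31 kcal/mol.
Chair II (amino equatorial, trifluoromethyl axial): E = 2.21 kcal/mol.
Chair I is the more stable (lower-energy) conformer, and in that chair the amino group is axial.

axial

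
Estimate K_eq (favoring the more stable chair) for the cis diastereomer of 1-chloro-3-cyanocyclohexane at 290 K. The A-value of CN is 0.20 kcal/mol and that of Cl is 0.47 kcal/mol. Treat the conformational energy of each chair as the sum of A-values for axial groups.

C1 and C3 have the same parity, so for the cis isomer the two substituents are e,e in one chair and a,a in the other.
Chair I (cyano axial, chloro axial): E = 0.67 kcal/mol; chair II (cyano equatorial, chloro equatorial): E = 0.00 kcal/mol.
ΔG = 0.67 kcal/mol between the two chairs.
K = exp(ΔG/RT) with R = 1.987×10⁻³ kcal mol⁻¹ K⁻¹ and T = 290 K gives K ≈ 3.2.

K ≈ 3.20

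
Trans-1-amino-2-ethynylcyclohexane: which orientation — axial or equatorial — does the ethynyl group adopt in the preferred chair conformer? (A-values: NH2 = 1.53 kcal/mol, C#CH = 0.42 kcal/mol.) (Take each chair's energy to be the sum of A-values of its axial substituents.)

C1 and C2 have opposite parity, so for the trans isomer the two substituents are e,e in one chair and a,a in the other.
Chair I (amino axial, ethynyl axial): E = 1.95 kcal/mol.
Chair II (amino equatorial, ethynyl equatorial): E = 0.00 kcal/mol.
Chair II is the more stable (lower-energy) conformer, and in that chair the ethynyl group is equatorial.

equatorial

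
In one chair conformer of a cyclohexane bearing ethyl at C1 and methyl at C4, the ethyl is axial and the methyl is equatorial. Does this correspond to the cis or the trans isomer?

C1 and C4 have opposite parity, so their axial bonds point in opposite directions.
With opposite-parity carbons, two substituents on the same face are one axial and one equatorial; opposite faces give both axial or both equatorial.
Here the groups are axial/equatorial → same face → cis.

cis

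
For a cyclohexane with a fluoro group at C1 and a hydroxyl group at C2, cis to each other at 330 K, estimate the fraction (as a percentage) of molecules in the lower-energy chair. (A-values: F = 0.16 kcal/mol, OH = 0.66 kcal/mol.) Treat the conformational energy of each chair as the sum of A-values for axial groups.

C1 and C2 have opposite parity, so for the cis isomer the two substituents are one axial and one equatorial in each chair.
Chair I (fluoro axial, hydroxyl equatorial): E = 0.16 kcal/mol; chair II (fluoro equatorial, hydroxyl axial): E = 0.66 kcal/mol.
ΔG = 0.50 kcal/mol between the two chairs.
K = exp(ΔG/RT) with R = 1.987×10⁻³ kcal mol⁻¹ K⁻¹ and T = 330 K gives K ≈ 2.14.
Fraction in the lower-energy chair = K/(K+1) = 68.2%.

68.2%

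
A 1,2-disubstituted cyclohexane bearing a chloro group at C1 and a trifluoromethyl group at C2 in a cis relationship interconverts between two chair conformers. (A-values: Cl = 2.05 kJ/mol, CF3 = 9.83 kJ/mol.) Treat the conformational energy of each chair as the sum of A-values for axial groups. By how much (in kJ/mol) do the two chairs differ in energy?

7.78 kJ/mol

C1 and C2 have opposite parity, so for the cis isomer the two substituents are one axial and one equatorial in each chair.
Chair I (chloro axial, trifluoromethyl equatorial): E = 2.05 kJ/mol.
Chair II (chloro equatorial, trifluoromethyl axial): E = 9.83 kJ/mol.
ΔE = 9.83 − 2.05 = 7.78 kJ/mol; chair I is more stable.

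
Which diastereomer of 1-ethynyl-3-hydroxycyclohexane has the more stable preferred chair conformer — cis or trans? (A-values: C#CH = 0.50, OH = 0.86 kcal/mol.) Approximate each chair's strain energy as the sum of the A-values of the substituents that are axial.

cis

At 1,3 positions (parity same): cis → (e,e or a,a); trans → (a,e or e,a).
Best chair for cis: E = 0.00 kcal/mol; best chair for trans: E = 0.50 kcal/mol.
The cis isomer is lower by 0.50 kcal/mol.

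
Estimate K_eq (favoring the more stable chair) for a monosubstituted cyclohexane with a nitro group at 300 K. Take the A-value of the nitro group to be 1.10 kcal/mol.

K ≈ 6.33

One chair has the nitro group axial (E = 1.10 kcal/mol) and the other has it equatorial (E = 0).
ΔG = 1.10 kcal/mol between the two chairs.
K = exp(ΔG/RT) with R = 1.987×10⁻³ kcal mol⁻¹ K⁻¹ and T = 300 K gives K ≈ 6.33.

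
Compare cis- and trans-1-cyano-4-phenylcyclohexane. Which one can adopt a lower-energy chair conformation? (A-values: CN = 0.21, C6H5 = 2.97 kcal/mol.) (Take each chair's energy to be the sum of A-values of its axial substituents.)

trans

At 1,4 positions (parity opposite): cis → (a,e or e,a); trans → (e,e or a,a).
Best chair for cis: E = 0.21 kcal/mol; best chair for trans: E = 0.00 kcal/mol.
The trans isomer is lower by 0.21 kcal/mol.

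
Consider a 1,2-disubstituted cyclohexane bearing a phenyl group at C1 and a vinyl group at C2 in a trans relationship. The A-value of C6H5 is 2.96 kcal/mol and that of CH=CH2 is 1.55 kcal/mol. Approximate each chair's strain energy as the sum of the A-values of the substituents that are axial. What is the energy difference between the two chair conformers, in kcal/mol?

C1 and C2 have opposite parity, so for the trans isomer the two substituents are e,e in one chair and a,a in the other.
Chair I (phenyl axial, vinyl axial): E = 4.51 kcal/mol.
Chair II (phenyl equatorial, vinyl equatorial): E = 0.00 kcal/mol.
ΔE = 4.51 − 0.00 = 4.51 kcal/mol; chair II is more stable.

4.51 kcal/mol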